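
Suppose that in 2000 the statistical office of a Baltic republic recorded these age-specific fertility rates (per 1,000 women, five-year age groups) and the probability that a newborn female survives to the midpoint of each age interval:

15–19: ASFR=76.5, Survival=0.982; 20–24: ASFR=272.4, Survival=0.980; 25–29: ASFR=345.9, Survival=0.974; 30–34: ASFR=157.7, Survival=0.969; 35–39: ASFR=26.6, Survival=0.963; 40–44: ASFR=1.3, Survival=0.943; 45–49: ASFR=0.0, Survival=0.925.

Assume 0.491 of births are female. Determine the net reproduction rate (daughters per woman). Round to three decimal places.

2.108

Proportion female at birth = 0.491.
Per-age-group product (5 × ASFR × survival probability):
  15–19: 5 × 76.5/1000 × 0.982 = 0.37562
  20–24: 5 × 272.4/1000 × 0.980 = 1.33476
  25–29: 5 × 345.9/1000 × 0.974 = 1.68453
  30–34: 5 × 157.7/1000 × 0.969 = 0.76406
  35–39: 5 × 26.6/1000 × 0.963 = 0.12808
  40–44: 5 × 1.3/1000 × 0.943 = 0.00613
  45–49: 5 × 0.0/1000 × 0.925 = 0.00000
Sum = 4.29318
NRR = 0.491 × 4.29318 = 2.10795
An NRR exceeding 1 indicates intrinsic growth under these rates.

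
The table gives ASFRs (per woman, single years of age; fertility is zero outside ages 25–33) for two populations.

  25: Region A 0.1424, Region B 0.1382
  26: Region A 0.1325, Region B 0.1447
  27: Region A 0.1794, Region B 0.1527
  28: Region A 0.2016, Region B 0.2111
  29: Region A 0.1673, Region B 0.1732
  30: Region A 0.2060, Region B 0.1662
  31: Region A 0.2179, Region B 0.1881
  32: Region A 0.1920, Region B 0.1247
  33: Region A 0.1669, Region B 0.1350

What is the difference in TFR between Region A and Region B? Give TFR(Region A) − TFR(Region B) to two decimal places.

0.17

Region A:
  Sum of ASFRs = 0.1424 + 0.1325 + 0.1794 + 0.2016 + 0.1673 + 0.2060 + 0.2179 + 0.1920 + 0.1669 = 1.6060
  TFR = 1.606
Region B:
  Sum of ASFRs = 0.1382 + 0.1447 + 0.1527 + 0.2111 + 0.1732 + 0.1662 + 0.1881 + 0.1247 + 0.1350 = 1.4339
  TFR = 1.4339
Difference = 1.606 − 1.4339 = 0.1721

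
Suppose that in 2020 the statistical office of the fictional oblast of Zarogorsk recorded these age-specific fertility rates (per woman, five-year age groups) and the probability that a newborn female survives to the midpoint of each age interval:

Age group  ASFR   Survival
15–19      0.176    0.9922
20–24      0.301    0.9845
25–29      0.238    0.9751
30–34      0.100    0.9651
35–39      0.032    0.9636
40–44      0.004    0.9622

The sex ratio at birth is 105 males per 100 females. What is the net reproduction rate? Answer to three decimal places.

Proportion female at birth = 100 / (100 + 105) = 0.48780.
Weighting each age-specific rate by interval width and survival:
  15–19: 5 × 0.176 × 0.9922 = 0.87314
  20–24: 5 × 0.301 × 0.9845 = 1.48167
  25–29: 5 × 0.238 × 0.9751 = 1.16037
  30–34: 5 × 0.100 × 0.9651 = 0.48255
  35–39: 5 × 0.032 × 0.9636 = 0.15418
  40–44: 5 × 0.004 × 0.9622 = 0.01924
Sum = 4.17115
NRR = 0.48780 × 4.17115 = 2.03469

2.035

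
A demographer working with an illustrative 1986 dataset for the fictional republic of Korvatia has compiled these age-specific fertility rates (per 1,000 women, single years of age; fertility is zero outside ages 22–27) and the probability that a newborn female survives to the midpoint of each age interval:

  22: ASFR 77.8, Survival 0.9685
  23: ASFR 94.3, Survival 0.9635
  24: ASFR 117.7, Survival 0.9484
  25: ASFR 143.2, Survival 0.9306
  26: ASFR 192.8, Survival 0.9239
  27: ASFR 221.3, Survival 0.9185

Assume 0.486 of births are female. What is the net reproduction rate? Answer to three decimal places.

0.385

Proportion female at birth = 0.486.
Weighting each age-specific rate by interval width and survival:
  22: 1 × 77.8/1000 × 0.9685 = 0.07535
  23: 1 × 94.3/1000 × 0.9635 = 0.09086
  24: 1 × 117.7/1000 × 0.9484 = 0.11163
  25: 1 × 143.2/1000 × 0.9306 = 0.13326
  26: 1 × 192.8/1000 × 0.9239 = 0.17813
  27: 1 × 221.3/1000 × 0.9185 = 0.20326
Sum = 0.79249
NRR = 0.486 × 0.79249 = 0.38515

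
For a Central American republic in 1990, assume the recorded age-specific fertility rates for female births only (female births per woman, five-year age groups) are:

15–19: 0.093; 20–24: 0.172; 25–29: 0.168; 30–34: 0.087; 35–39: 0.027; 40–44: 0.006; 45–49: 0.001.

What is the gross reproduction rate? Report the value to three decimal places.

Sum of female ASFRs = 0.093 + 0.172 + 0.168 + 0.087 + 0.027 + 0.006 + 0.001 = 0.554
GRR = 5 × 0.554 = 2.77

2.770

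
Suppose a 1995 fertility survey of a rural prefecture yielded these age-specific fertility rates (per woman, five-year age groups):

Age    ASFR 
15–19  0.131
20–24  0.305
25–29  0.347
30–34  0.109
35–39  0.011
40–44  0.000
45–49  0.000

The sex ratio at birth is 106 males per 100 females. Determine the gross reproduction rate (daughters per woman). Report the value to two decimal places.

2.19

Proportion female at birth = 100 / (100 + 106) = 0.48544.
Sum of ASFRs = 0.131 + 0.305 + 0.347 + 0.109 + 0.011 + 0.000 + 0.000 = 0.903
TFR = 5 × 0.903 = 4.515
GRR = 0.48544 × 4.515 = 2.19176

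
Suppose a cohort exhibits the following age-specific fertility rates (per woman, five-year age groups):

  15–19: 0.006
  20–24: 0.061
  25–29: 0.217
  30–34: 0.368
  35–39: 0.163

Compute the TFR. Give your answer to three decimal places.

Sum of ASFRs = 0.006 + 0.061 + 0.217 + 0.368 + 0.163 = 0.815
TFR = 5 × 0.815 = 4.075

4.075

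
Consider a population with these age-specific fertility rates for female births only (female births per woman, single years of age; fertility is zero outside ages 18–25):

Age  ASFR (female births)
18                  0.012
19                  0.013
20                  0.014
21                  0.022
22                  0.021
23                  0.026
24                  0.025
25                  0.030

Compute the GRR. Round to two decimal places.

Sum of female ASFRs = 0.012 + 0.013 + 0.014 + 0.022 + 0.021 + 0.026 + 0.025 + 0.030 = 0.163
GRR = 0.163

0.16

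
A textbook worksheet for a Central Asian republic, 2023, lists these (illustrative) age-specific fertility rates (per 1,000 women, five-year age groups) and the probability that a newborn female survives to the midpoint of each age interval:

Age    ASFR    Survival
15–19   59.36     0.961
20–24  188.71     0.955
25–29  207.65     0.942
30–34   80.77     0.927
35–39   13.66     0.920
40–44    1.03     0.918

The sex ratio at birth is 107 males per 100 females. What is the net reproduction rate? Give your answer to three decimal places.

Proportion female at birth = 100 / (100 + 107) = 0.48309.
Per-age-group product (5 × ASFR × survival probability):
  15–19: 5 × 59.36/1000 × 0.961 = 0.28522
  20–24: 5 × 188.71/1000 × 0.955 = 0.90109
  25–29: 5 × 207.65/1000 × 0.942 = 0.97803
  30–34: 5 × 80.77/1000 × 0.927 = 0.37437
  35–39: 5 × 13.66/1000 × 0.920 = 0.06284
  40–44: 5 × 1.03/1000 × 0.918 = 0.00473
Sum = 2.60628
NRR = 0.48309 × 2.60628 = 1.25907
With NRR above 1 the population is above replacement fertility.

1.259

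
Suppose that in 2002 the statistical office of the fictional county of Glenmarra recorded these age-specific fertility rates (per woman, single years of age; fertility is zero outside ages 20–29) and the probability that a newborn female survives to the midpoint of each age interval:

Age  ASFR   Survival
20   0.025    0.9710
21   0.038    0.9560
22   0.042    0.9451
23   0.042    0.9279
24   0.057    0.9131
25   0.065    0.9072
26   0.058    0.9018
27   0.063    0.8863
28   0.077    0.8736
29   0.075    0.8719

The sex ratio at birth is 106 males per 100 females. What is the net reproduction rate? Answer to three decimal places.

Proportion female at birth = 100 / (100 + 106) = 0.48544.
Per-age-group product (1 × ASFR × survival probability):
  20: 1 × 0.025 × 0.9710 = 0.02428
  21: 1 × 0.038 × 0.9560 = 0.03633
  22: 1 × 0.042 × 0.9451 = 0.03969
  23: 1 × 0.042 × 0.9279 = 0.03897
  24: 1 × 0.057 × 0.9131 = 0.05205
  25: 1 × 0.065 × 0.9072 = 0.05897
  26: 1 × 0.058 × 0.9018 = 0.05230
  27: 1 × 0.063 × 0.8863 = 0.05584
  28: 1 × 0.077 × 0.8736 = 0.06727
  29: 1 × 0.075 × 0.8719 = 0.06539
Sum = 0.49109
NRR = 0.48544 × 0.49109 = 0.23839
NRR < 1, so the cohort does not fully replace itself.

0.238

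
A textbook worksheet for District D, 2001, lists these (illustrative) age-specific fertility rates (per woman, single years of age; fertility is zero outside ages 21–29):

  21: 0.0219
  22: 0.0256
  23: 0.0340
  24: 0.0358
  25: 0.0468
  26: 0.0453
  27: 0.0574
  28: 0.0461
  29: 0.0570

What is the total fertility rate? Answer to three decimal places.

0.370

Sum of ASFRs = 0.0219 + 0.0256 + 0.0340 + 0.0358 + 0.0468 + 0.0453 + 0.0574 + 0.0461 + 0.0570 = 0.3699
TFR = 0.3699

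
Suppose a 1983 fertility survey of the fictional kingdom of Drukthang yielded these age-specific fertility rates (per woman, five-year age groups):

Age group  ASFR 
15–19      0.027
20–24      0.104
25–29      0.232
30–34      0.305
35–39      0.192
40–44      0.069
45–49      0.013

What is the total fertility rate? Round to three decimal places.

4.710

Sum of ASFRs = 0.027 + 0.104 + 0.232 + 0.305 + 0.192 + 0.069 + 0.013 = 0.942
TFR = 5 × 0.942 = 4.71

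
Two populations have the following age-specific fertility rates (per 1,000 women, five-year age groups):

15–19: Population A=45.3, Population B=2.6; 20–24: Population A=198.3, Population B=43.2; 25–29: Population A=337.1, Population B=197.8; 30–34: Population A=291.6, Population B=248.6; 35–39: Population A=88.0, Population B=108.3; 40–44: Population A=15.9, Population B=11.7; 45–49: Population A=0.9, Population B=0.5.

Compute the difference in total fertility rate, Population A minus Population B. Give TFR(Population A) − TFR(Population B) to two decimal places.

1.82

Population A:
  Sum of ASFRs = 45.3 + 198.3 + 337.1 + 291.6 + 88.0 + 15.9 + 0.9 = 977.1
  TFR = 5 × 977.1 / 1000 = 4.8855
Population B:
  Sum of ASFRs = 2.6 + 43.2 + 197.8 + 248.6 + 108.3 + 11.7 + 0.5 = 612.7
  TFR = 5 × 612.7 / 1000 = 3.0635
Difference = 4.8855 − 3.0635 = 1.822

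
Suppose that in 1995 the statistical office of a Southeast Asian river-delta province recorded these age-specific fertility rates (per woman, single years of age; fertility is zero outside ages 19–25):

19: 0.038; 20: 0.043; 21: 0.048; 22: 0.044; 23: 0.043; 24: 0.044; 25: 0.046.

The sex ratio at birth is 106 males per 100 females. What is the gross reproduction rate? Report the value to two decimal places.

0.15

Proportion female at birth = 100 / (100 + 106) = 0.48544.
Sum of ASFRs = 0.038 + 0.043 + 0.048 + 0.044 + 0.043 + 0.044 + 0.046 = 0.306
TFR = 0.306
GRR = 0.48544 × 0.306 = 0.14854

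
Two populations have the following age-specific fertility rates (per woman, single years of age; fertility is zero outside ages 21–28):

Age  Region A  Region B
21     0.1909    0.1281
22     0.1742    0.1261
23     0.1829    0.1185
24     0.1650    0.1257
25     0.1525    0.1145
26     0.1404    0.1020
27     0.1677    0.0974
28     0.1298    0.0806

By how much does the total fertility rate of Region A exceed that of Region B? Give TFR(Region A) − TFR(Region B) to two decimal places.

Region A:
  Sum of ASFRs = 0.1909 + 0.1742 + 0.1829 + 0.1650 + 0.1525 + 0.1404 + 0.1677 + 0.1298 = 1.3034
  TFR = 1.3034
Region B:
  Sum of ASFRs = 0.1281 + 0.1261 + 0.1185 + 0.1257 + 0.1145 + 0.1020 + 0.0974 + 0.0806 = 0.8929
  TFR = 0.8929
Difference = 1.3034 − 0.8929 = 0.4105

0.41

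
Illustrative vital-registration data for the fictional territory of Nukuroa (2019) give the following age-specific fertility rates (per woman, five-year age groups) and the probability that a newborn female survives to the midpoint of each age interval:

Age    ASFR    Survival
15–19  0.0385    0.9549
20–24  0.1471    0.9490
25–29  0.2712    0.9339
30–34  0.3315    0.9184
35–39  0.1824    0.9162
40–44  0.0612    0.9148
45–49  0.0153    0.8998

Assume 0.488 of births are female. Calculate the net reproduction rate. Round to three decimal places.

Proportion female at birth = 0.488.
Each age group contributes 5 × ASFR × survival:
  15–19: 5 × 0.0385 × 0.9549 = 0.18382
  20–24: 5 × 0.1471 × 0.9490 = 0.69799
  25–29: 5 × 0.2712 × 0.9339 = 1.26637
  30–34: 5 × 0.3315 × 0.9184 = 1.52225
  35–39: 5 × 0.1824 × 0.9162 = 0.83557
  40–44: 5 × 0.0612 × 0.9148 = 0.27993
  45–49: 5 × 0.0153 × 0.8998 = 0.06883
Sum = 4.85476
NRR = 0.488 × 4.85476 = 2.36912
An NRR exceeding 1 indicates intrinsic growth under these rates.

2.369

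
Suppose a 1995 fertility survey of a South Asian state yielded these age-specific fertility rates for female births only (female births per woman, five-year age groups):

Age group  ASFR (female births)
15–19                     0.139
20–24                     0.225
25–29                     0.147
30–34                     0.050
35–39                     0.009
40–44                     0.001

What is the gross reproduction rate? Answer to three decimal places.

2.855

Sum of female ASFRs = 0.139 + 0.225 + 0.147 + 0.050 + 0.009 + 0.001 = 0.571
GRR = 5 × 0.571 = 2.855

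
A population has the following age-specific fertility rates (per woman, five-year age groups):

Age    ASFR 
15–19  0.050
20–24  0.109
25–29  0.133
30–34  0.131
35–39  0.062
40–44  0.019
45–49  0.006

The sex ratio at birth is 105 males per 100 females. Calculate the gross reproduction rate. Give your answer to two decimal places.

Proportion female at birth = 100 / (100 + 105) = 0.48780.
Sum of ASFRs = 0.050 + 0.109 + 0.133 + 0.131 + 0.062 + 0.019 + 0.006 = 0.510
TFR = 5 × 0.510 = 2.55
GRR = 0.48780 × 2.55 = 1.24389

1.24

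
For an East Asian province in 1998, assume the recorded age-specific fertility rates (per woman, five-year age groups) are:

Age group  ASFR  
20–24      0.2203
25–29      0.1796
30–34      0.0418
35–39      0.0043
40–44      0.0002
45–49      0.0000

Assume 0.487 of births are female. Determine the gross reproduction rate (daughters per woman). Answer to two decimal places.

Proportion female at birth = 0.487.
Sum of ASFRs = 0.2203 + 0.1796 + 0.0418 + 0.0043 + 0.0002 + 0.0000 = 0.4462
TFR = 5 × 0.4462 = 2.231
GRR = 0.487 × 2.231 = 1.08650

1.09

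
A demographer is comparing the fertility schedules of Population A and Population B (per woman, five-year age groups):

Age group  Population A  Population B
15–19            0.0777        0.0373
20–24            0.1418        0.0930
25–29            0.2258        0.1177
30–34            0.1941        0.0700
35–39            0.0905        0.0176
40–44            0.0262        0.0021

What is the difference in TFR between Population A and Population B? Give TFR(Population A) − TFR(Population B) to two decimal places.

Population A:
  Sum of ASFRs = 0.0777 + 0.1418 + 0.2258 + 0.1941 + 0.0905 + 0.0262 = 0.7561
  TFR = 5 × 0.7561 = 3.7805
Population B:
  Sum of ASFRs = 0.0373 + 0.0930 + 0.1177 + 0.0700 + 0.0176 + 0.0021 = 0.3377
  TFR = 5 × 0.3377 = 1.6885
Difference = 3.7805 − 1.6885 = 2.092

2.09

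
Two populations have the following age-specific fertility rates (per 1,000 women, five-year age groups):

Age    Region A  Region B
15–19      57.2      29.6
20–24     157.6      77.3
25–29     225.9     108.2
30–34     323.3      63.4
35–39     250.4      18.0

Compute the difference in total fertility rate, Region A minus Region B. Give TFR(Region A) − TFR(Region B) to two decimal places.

Region A:
  Sum of ASFRs = 57.2 + 157.6 + 225.9 + 323.3 + 250.4 = 1014.4
  TFR = 5 × 1014.4 / 1000 = 5.072
Region B:
  Sum of ASFRs = 29.6 + 77.3 + 108.2 + 63.4 + 18.0 = 296.5
  TFR = 5 × 296.5 / 1000 = 1.4825
Difference = 5.072 − 1.4825 = 3.5895

3.59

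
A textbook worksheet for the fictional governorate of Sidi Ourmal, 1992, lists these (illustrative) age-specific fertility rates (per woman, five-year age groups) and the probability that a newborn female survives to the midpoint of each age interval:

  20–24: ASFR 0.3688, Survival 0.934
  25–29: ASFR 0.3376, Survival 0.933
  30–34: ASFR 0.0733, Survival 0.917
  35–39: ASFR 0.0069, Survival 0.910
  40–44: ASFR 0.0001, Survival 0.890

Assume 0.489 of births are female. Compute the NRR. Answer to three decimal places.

Proportion female at birth = 0.489.
Each age group contributes 5 × ASFR × survival:
  20–24: 5 × 0.3688 × 0.934 = 1.72230
  25–29: 5 × 0.3376 × 0.933 = 1.57490
  30–34: 5 × 0.0733 × 0.917 = 0.33608
  35–39: 5 × 0.0069 × 0.910 = 0.03140
  40–44: 5 × 0.0001 × 0.890 = 0.00045
Sum = 3.66513
NRR = 0.489 × 3.66513 = 1.79225

1.792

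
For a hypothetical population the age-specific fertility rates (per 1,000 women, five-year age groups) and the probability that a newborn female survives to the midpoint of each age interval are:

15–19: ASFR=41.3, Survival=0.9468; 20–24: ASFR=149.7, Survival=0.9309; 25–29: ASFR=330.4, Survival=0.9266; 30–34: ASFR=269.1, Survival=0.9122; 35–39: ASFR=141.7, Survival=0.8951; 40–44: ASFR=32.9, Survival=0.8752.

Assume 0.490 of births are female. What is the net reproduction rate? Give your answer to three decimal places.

2.170

Proportion female at birth = 0.490.
Per-age-group product (5 × ASFR × survival probability):
  15–19: 5 × 41.3/1000 × 0.9468 = 0.19551
  20–24: 5 × 149.7/1000 × 0.9309 = 0.69678
  25–29: 5 × 330.4/1000 × 0.9266 = 1.53074
  30–34: 5 × 269.1/1000 × 0.9122 = 1.22737
  35–39: 5 × 141.7/1000 × 0.8951 = 0.63418
  40–44: 5 × 32.9/1000 × 0.8752 = 0.14397
Sum = 4.42855
NRR = 0.490 × 4.42855 = 2.16999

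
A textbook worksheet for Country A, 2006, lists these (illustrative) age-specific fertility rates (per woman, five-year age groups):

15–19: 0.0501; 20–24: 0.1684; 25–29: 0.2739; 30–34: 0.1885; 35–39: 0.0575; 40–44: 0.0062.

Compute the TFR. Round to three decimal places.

3.723

Sum of ASFRs = 0.0501 + 0.1684 + 0.2739 + 0.1885 + 0.0575 + 0.0062 = 0.7446
TFR = 5 × 0.7446 = 3.723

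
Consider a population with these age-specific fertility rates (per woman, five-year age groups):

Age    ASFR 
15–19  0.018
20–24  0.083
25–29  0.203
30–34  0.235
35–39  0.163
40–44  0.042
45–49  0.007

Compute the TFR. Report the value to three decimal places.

3.755

Sum of ASFRs = 0.018 + 0.083 + 0.203 + 0.235 + 0.163 + 0.042 + 0.007 = 0.751
TFR = 5 × 0.751 = 3.755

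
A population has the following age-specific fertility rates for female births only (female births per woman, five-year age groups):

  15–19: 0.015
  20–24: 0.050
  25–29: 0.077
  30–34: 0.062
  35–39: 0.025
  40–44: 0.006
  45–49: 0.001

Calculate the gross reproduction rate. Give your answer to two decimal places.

1.18

Sum of female ASFRs = 0.015 + 0.050 + 0.077 + 0.062 + 0.025 + 0.006 + 0.001 = 0.236
GRR = 5 × 0.236 = 1.18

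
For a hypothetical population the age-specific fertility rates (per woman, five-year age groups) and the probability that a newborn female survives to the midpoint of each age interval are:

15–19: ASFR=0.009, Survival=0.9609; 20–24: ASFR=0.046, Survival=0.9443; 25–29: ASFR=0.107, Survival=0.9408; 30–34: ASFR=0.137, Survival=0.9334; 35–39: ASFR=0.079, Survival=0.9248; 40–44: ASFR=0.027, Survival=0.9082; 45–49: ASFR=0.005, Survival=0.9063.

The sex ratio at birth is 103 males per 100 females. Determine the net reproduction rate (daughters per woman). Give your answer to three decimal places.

0.943

Proportion female at birth = 100 / (100 + 103) = 0.49261.
Each age group contributes 5 × ASFR × survival:
  15–19: 5 × 0.009 × 0.9609 = 0.04324
  20–24: 5 × 0.046 × 0.9443 = 0.21719
  25–29: 5 × 0.107 × 0.9408 = 0.50333
  30–34: 5 × 0.137 × 0.9334 = 0.63938
  35–39: 5 × 0.079 × 0.9248 = 0.36530
  40–44: 5 × 0.027 × 0.9082 = 0.12261
  45–49: 5 × 0.005 × 0.9063 = 0.02266
Sum = 1.91371
NRR = 0.49261 × 1.91371 = 0.94271
An NRR under 1 implies long-run decline under these rates.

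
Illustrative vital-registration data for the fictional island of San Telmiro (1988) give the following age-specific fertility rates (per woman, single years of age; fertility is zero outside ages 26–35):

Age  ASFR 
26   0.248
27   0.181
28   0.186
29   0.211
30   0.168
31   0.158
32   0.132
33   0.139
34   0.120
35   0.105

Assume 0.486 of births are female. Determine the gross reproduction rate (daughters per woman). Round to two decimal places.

Proportion female at birth = 0.486.
Sum of ASFRs = 0.248 + 0.181 + 0.186 + 0.211 + 0.168 + 0.158 + 0.132 + 0.139 + 0.120 + 0.105 = 1.648
TFR = 1.648
GRR = 0.486 × 1.648 = 0.80093

0.80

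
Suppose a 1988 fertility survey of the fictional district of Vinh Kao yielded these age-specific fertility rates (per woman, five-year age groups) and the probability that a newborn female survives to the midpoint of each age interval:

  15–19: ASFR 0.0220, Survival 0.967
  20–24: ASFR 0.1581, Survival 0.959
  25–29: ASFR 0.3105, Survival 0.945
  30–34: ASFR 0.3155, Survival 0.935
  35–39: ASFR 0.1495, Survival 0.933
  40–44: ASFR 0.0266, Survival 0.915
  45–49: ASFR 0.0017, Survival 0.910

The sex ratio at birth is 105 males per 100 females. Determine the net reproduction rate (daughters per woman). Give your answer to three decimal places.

Proportion female at birth = 100 / (100 + 105) = 0.48780.
Weighting each age-specific rate by interval width and survival:
  15–19: 5 × 0.0220 × 0.967 = 0.10637
  20–24: 5 × 0.1581 × 0.959 = 0.75809
  25–29: 5 × 0.3105 × 0.945 = 1.46711
  30–34: 5 × 0.3155 × 0.935 = 1.47496
  35–39: 5 × 0.1495 × 0.933 = 0.69742
  40–44: 5 × 0.0266 × 0.915 = 0.12170
  45–49: 5 × 0.0017 × 0.910 = 0.00774
Sum = 4.63339
NRR = 0.48780 × 4.63339 = 2.26017
NRR > 1, so each generation more than replaces itself.

2.260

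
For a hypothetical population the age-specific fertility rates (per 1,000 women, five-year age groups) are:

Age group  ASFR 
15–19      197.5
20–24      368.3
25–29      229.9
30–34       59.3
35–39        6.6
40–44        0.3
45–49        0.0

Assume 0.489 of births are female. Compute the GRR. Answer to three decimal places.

Proportion female at birth = 0.489.
Sum of ASFRs = 197.5 + 368.3 + 229.9 + 59.3 + 6.6 + 0.3 + 0.0 = 861.9
TFR = 5 × 861.9 / 1000 = 4.3095
GRR = 0.489 × 4.3095 = 2.10735

2.107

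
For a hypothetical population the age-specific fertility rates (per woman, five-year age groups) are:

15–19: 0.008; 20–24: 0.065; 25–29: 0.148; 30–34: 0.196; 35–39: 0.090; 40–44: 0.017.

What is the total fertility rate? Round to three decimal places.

2.620

Sum of ASFRs = 0.008 + 0.065 + 0.148 + 0.196 + 0.090 + 0.017 = 0.524
TFR = 5 × 0.524 = 2.62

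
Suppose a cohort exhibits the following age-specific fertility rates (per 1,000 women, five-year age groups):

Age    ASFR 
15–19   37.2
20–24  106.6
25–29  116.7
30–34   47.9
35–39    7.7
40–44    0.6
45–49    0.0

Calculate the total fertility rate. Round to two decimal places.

1.58

Sum of ASFRs = 37.2 + 106.6 + 116.7 + 47.9 + 7.7 + 0.6 + 0.0 = 316.7
TFR = 5 × 316.7 / 1000 = 1.5835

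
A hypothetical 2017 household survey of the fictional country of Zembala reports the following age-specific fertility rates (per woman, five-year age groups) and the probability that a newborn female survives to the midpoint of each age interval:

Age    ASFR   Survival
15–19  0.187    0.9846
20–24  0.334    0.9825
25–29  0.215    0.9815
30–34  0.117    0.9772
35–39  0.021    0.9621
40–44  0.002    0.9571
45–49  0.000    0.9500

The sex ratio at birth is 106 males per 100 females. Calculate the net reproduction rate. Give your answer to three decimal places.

Proportion female at birth = 100 / (100 + 106) = 0.48544.
Survival-weighted fertility by age (5·fₓ·Sₓ):
  15–19: 5 × 0.187 × 0.9846 = 0.92060
  20–24: 5 × 0.334 × 0.9825 = 1.64078
  25–29: 5 × 0.215 × 0.9815 = 1.05511
  30–34: 5 × 0.117 × 0.9772 = 0.57166
  35–39: 5 × 0.021 × 0.9621 = 0.10102
  40–44: 5 × 0.002 × 0.9571 = 0.00957
  45–49: 5 × 0.000 × 0.9500 = 0.00000
Sum = 4.29874
NRR = 0.48544 × 4.29874 = 2.08678
NRR > 1, so each generation more than replaces itself.

2.087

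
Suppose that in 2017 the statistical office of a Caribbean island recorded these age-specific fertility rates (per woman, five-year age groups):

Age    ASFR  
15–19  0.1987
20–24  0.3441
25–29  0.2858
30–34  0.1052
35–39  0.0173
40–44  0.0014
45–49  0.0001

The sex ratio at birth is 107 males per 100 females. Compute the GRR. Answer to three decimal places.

Proportion female at birth = 100 / (100 + 107) = 0.48309.
Sum of ASFRs = 0.1987 + 0.3441 + 0.2858 + 0.1052 + 0.0173 + 0.0014 + 0.0001 = 0.9526
TFR = 5 × 0.9526 = 4.763
GRR = 0.48309 × 4.763 = 2.30096

2.301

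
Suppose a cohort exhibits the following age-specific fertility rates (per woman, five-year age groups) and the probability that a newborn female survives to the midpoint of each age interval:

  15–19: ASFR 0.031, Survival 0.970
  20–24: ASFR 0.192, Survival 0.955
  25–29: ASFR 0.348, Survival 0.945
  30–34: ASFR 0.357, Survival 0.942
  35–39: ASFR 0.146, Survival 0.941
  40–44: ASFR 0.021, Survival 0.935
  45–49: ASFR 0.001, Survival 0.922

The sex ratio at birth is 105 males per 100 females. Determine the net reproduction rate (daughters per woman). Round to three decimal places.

2.528

Proportion female at birth = 100 / (100 + 105) = 0.48780.
Per-age-group product (5 × ASFR × survival probability):
  15–19: 5 × 0.031 × 0.970 = 0.15035
  20–24: 5 × 0.192 × 0.955 = 0.91680
  25–29: 5 × 0.348 × 0.945 = 1.64430
  30–34: 5 × 0.357 × 0.942 = 1.68147
  35–39: 5 × 0.146 × 0.941 = 0.68693
  40–44: 5 × 0.021 × 0.935 = 0.09818
  45–49: 5 × 0.001 × 0.922 = 0.00461
Sum = 5.18264
NRR = 0.48780 × 5.18264 = 2.52809
NRR > 1, so each generation more than replaces itself.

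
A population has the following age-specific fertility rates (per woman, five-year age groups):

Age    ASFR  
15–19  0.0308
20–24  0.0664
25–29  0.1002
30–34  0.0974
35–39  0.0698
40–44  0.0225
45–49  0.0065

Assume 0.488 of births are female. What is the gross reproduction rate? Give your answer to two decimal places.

Proportion female at birth = 0.488.
Sum of ASFRs = 0.0308 + 0.0664 + 0.1002 + 0.0974 + 0.0698 + 0.0225 + 0.0065 = 0.3936
TFR = 5 × 0.3936 = 1.968
GRR = 0.488 × 1.968 = 0.96038

0.96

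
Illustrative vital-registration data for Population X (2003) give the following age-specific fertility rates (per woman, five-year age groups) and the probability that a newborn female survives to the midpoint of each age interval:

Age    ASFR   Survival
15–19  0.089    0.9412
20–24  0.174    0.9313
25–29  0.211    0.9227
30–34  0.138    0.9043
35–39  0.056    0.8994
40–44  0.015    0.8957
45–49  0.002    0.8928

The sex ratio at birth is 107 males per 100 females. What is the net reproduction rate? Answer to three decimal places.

1.524

Proportion female at birth = 100 / (100 + 107) = 0.48309.
Per-age-group product (5 × ASFR × survival probability):
  15–19: 5 × 0.089 × 0.9412 = 0.41883
  20–24: 5 × 0.174 × 0.9313 = 0.81023
  25–29: 5 × 0.211 × 0.9227 = 0.97345
  30–34: 5 × 0.138 × 0.9043 = 0.62397
  35–39: 5 × 0.056 × 0.8994 = 0.25183
  40–44: 5 × 0.015 × 0.8957 = 0.06718
  45–49: 5 × 0.002 × 0.8928 = 0.00893
Sum = 3.15442
NRR = 0.48309 × 3.15442 = 1.52387
With NRR above 1 the population is above replacement fertility.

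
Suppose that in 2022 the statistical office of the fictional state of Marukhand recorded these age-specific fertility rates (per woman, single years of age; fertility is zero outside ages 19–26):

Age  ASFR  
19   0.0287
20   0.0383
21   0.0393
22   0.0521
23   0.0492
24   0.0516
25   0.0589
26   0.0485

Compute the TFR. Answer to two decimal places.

0.37

Sum of ASFRs = 0.0287 + 0.0383 + 0.0393 + 0.0521 + 0.0492 + 0.0516 + 0.0589 + 0.0485 = 0.3666
TFR = 0.3666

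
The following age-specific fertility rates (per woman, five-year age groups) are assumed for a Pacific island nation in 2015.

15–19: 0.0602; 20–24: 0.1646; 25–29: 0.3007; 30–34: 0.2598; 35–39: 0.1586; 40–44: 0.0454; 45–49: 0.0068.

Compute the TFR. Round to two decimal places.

4.98

Sum of ASFRs = 0.0602 + 0.1646 + 0.3007 + 0.2598 + 0.1586 + 0.0454 + 0.0068 = 0.9961
TFR = 5 × 0.9961 = 4.9805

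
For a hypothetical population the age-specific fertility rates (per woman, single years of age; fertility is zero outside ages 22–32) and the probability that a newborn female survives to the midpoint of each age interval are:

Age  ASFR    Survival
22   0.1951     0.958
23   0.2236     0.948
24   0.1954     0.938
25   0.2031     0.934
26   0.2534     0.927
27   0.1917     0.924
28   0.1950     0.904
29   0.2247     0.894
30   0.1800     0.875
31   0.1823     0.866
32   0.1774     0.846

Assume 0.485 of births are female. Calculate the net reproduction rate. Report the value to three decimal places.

Proportion female at birth = 0.485.
Survival-weighted fertility by age (1·fₓ·Sₓ):
  22: 1 × 0.1951 × 0.958 = 0.18691
  23: 1 × 0.2236 × 0.948 = 0.21197
  24: 1 × 0.1954 × 0.938 = 0.18329
  25: 1 × 0.2031 × 0.934 = 0.18970
  26: 1 × 0.2534 × 0.927 = 0.23490
  27: 1 × 0.1917 × 0.924 = 0.17713
  28: 1 × 0.1950 × 0.904 = 0.17628
  29: 1 × 0.2247 × 0.894 = 0.20088
  30: 1 × 0.1800 × 0.875 = 0.15750
  31: 1 × 0.1823 × 0.866 = 0.15787
  32: 1 × 0.1774 × 0.846 = 0.15008
Sum = 2.02651
NRR = 0.485 × 2.02651 = 0.98286
NRR < 1, so the cohort does not fully replace itself.

0.983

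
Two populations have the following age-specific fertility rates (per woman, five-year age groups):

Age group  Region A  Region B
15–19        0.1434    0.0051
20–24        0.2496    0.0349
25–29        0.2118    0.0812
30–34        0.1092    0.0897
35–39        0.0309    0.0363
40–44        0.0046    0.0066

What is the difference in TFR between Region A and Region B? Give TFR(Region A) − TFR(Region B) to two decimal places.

2.48

Region A:
  Sum of ASFRs = 0.1434 + 0.2496 + 0.2118 + 0.1092 + 0.0309 + 0.0046 = 0.7495
  TFR = 5 × 0.7495 = 3.7475
Region B:
  Sum of ASFRs = 0.0051 + 0.0349 + 0.0812 + 0.0897 + 0.0363 + 0.0066 = 0.2538
  TFR = 5 × 0.2538 = 1.269
Difference = 3.7475 − 1.269 = 2.4785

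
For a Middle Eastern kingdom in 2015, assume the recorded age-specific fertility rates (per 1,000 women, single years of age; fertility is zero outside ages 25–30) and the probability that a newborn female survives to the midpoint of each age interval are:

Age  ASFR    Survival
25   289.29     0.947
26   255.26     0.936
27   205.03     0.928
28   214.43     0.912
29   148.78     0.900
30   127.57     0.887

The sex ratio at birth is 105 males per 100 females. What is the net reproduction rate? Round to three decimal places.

Proportion female at birth = 100 / (100 + 105) = 0.48780.
Weighting each age-specific rate by interval width and survival:
  25: 1 × 289.29/1000 × 0.947 = 0.27396
  26: 1 × 255.26/1000 × 0.936 = 0.23892
  27: 1 × 205.03/1000 × 0.928 = 0.19027
  28: 1 × 214.43/1000 × 0.912 = 0.19556
  29: 1 × 148.78/1000 × 0.900 = 0.13390
  30: 1 × 127.57/1000 × 0.887 = 0.11315
Sum = 1.14576
NRR = 0.48780 × 1.14576 = 0.55890

0.559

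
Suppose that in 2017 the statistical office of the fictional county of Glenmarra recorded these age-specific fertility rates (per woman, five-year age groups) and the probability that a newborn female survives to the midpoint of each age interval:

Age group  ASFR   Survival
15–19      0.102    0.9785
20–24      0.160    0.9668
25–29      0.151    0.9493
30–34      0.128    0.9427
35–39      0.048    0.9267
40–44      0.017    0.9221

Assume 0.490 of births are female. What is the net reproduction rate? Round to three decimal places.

Proportion female at birth = 0.490.
Per-age-group product (5 × ASFR × survival probability):
  15–19: 5 × 0.102 × 0.9785 = 0.49904
  20–24: 5 × 0.160 × 0.9668 = 0.77344
  25–29: 5 × 0.151 × 0.9493 = 0.71672
  30–34: 5 × 0.128 × 0.9427 = 0.60333
  35–39: 5 × 0.048 × 0.9267 = 0.22241
  40–44: 5 × 0.017 × 0.9221 = 0.07838
Sum = 2.89332
NRR = 0.490 × 2.89332 = 1.41773
An NRR exceeding 1 indicates intrinsic growth under these rates.

1.418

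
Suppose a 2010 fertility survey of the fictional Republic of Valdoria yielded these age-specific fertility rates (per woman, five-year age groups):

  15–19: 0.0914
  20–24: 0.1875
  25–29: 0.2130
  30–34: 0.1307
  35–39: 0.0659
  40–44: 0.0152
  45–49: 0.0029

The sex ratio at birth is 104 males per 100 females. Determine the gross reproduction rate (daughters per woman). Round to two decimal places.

1.73

Proportion female at birth = 100 / (100 + 104) = 0.49020.
Sum of ASFRs = 0.0914 + 0.1875 + 0.2130 + 0.1307 + 0.0659 + 0.0152 + 0.0029 = 0.7066
TFR = 5 × 0.7066 = 3.533
GRR = 0.49020 × 3.533 = 1.73188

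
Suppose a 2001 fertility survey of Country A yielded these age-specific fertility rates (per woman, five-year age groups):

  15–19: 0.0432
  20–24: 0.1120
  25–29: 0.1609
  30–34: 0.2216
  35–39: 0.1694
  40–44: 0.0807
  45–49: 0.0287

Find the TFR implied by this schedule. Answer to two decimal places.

Sum of ASFRs = 0.0432 + 0.1120 + 0.1609 + 0.2216 + 0.1694 + 0.0807 + 0.0287 = 0.8165
TFR = 5 × 0.8165 = 4.0825

4.08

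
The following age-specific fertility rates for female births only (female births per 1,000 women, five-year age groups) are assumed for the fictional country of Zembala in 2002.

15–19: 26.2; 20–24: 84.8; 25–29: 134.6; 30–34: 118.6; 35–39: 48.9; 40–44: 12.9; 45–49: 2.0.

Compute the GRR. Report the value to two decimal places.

Sum of female ASFRs = 26.2 + 84.8 + 134.6 + 118.6 + 48.9 + 12.9 + 2.0 = 428.0
GRR = 5 × 428.0 / 1000 = 2.14

2.14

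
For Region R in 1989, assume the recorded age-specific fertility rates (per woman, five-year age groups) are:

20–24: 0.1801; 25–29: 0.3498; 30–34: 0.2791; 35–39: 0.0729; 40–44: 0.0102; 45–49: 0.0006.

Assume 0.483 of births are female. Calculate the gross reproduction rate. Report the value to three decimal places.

2.156

Proportion female at birth = 0.483.
Sum of ASFRs = 0.1801 + 0.3498 + 0.2791 + 0.0729 + 0.0102 + 0.0006 = 0.8927
TFR = 5 × 0.8927 = 4.4635
GRR = 0.483 × 4.4635 = 2.15587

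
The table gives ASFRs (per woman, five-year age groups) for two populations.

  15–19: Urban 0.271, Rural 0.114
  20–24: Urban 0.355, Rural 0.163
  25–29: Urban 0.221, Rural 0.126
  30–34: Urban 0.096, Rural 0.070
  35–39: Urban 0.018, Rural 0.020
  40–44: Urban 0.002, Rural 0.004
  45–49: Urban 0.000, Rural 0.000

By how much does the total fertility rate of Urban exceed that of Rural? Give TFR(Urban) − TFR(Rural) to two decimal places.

Urban:
  Sum of ASFRs = 0.271 + 0.355 + 0.221 + 0.096 + 0.018 + 0.002 + 0.000 = 0.963
  TFR = 5 × 0.963 = 4.815
Rural:
  Sum of ASFRs = 0.114 + 0.163 + 0.126 + 0.070 + 0.020 + 0.004 + 0.000 = 0.497
  TFR = 5 × 0.497 = 2.485
Difference = 4.815 − 2.485 = 2.33

2.33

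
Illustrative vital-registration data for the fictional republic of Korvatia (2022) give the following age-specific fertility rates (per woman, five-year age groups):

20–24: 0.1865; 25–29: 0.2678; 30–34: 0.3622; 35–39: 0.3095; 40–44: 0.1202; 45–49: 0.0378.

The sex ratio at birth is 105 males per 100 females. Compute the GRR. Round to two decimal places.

Proportion female at birth = 100 / (100 + 105) = 0.48780.
Sum of ASFRs = 0.1865 + 0.2678 + 0.3622 + 0.3095 + 0.1202 + 0.0378 = 1.2840
TFR = 5 × 1.2840 = 6.42
GRR = 0.48780 × 6.42 = 3.13168

3.13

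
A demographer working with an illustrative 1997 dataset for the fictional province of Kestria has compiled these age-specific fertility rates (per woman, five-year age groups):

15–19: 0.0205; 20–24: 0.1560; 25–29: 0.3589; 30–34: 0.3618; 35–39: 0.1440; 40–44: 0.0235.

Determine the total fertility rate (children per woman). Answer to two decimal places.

5.32

Sum of ASFRs = 0.0205 + 0.1560 + 0.3589 + 0.3618 + 0.1440 + 0.0235 = 1.0647
TFR = 5 × 1.0647 = 5.3235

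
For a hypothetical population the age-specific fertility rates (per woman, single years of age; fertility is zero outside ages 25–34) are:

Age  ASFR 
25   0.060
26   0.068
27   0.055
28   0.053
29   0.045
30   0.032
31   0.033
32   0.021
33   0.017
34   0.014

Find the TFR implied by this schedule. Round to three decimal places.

0.398

Sum of ASFRs = 0.060 + 0.068 + 0.055 + 0.053 + 0.045 + 0.032 + 0.033 + 0.021 + 0.017 + 0.014 = 0.398
TFR = 0.398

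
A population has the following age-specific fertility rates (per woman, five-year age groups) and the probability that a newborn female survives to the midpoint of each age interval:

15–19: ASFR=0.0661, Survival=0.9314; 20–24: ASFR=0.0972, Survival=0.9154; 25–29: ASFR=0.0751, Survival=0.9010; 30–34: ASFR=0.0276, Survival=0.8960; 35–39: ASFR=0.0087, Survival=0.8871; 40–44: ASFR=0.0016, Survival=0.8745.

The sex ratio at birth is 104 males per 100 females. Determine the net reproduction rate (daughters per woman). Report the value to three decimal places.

0.618

Proportion female at birth = 100 / (100 + 104) = 0.49020.
Each age group contributes 5 × ASFR × survival:
  15–19: 5 × 0.0661 × 0.9314 = 0.30783
  20–24: 5 × 0.0972 × 0.9154 = 0.44488
  25–29: 5 × 0.0751 × 0.9010 = 0.33833
  30–34: 5 × 0.0276 × 0.8960 = 0.12365
  35–39: 5 × 0.0087 × 0.8871 = 0.03859
  40–44: 5 × 0.0016 × 0.8745 = 0.00700
Sum = 1.26028
NRR = 0.49020 × 1.26028 = 0.61779
NRR < 1, so the cohort does not fully replace itself.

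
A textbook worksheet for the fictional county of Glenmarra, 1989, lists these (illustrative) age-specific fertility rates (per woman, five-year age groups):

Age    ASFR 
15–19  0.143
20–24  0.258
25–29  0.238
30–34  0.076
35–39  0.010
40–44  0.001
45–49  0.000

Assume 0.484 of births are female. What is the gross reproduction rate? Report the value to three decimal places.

Proportion female at birth = 0.484.
Sum of ASFRs = 0.143 + 0.258 + 0.238 + 0.076 + 0.010 + 0.001 + 0.000 = 0.726
TFR = 5 × 0.726 = 3.63
GRR = 0.484 × 3.63 = 1.75692

1.757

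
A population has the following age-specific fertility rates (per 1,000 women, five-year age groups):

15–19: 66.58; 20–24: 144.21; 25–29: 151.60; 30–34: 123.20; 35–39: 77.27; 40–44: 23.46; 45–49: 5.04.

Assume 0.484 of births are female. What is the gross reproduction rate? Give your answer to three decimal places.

1.431

Proportion female at birth = 0.484.
Sum of ASFRs = 66.58 + 144.21 + 151.60 + 123.20 + 77.27 + 23.46 + 5.04 = 591.36
TFR = 5 × 591.36 / 1000 = 2.9568
GRR = 0.484 × 2.9568 = 1.43109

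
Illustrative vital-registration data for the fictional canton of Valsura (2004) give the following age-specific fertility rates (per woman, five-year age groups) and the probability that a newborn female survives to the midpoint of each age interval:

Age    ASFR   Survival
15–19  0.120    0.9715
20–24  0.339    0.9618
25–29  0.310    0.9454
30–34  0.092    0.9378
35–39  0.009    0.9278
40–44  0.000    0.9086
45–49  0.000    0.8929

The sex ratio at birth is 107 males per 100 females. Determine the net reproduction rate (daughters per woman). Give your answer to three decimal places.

2.006

Proportion female at birth = 100 / (100 + 107) = 0.48309.
Survival-weighted fertility by age (5·fₓ·Sₓ):
  15–19: 5 × 0.120 × 0.9715 = 0.58290
  20–24: 5 × 0.339 × 0.9618 = 1.63025
  25–29: 5 × 0.310 × 0.9454 = 1.46537
  30–34: 5 × 0.092 × 0.9378 = 0.43139
  35–39: 5 × 0.009 × 0.9278 = 0.04175
  40–44: 5 × 0.000 × 0.9086 = 0.00000
  45–49: 5 × 0.000 × 0.8929 = 0.00000
Sum = 4.15166
NRR = 0.48309 × 4.15166 = 2.00563
An NRR exceeding 1 indicates intrinsic growth under these rates.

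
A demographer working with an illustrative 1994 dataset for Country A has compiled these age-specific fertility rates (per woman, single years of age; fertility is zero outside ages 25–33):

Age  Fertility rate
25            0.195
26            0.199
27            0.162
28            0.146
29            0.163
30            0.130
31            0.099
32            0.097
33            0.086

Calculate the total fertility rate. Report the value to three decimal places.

Sum of ASFRs = 0.195 + 0.199 + 0.162 + 0.146 + 0.163 + 0.130 + 0.099 + 0.097 + 0.086 = 1.277
TFR = 1.277

1.277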